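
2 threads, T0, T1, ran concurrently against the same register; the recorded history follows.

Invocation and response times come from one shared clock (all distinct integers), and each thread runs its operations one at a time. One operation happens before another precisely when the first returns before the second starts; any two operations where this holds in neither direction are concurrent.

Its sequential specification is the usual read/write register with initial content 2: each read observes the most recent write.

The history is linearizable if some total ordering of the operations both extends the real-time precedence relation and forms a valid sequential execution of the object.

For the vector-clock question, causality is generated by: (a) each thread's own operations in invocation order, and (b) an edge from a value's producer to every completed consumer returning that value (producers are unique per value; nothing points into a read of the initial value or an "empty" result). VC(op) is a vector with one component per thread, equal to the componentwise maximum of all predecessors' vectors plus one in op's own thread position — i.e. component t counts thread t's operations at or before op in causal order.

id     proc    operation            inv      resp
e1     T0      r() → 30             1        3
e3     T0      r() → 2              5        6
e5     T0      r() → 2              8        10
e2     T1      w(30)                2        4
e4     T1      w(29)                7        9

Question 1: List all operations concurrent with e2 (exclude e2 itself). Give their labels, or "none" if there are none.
e2 spans [2,4]: anything still running between times 2 and 4 counts as concurrent
e1 [1,3]: concurrent
e3 [5,6]: after
e4 [7,9]: after
e5 [8,10]: after

e1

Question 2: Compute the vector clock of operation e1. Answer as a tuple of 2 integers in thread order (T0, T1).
no predecessors for e2 (invoked 2): T1 increments from zero → (0, 1)
VC(e4, invoked at 7): max of VC(e2)=(0, 1), then +1 on thread T1 → (0, 2)
VC(e1, invoked at 1): max of VC(e2)=(0, 1), then +1 on thread T0 → (1, 1)
VC(e3, invoked at 5): max of VC(e1)=(1, 1), then +1 on thread T0 → (2, 1)
VC(e5, invoked at 8): max of VC(e3)=(2, 1), then +1 on thread T0 → (3, 1)
target: VC(e1) = (1, 1)

(1, 1)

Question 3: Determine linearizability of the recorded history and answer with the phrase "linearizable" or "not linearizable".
through event 5 a valid linearization exists; event 6 (e3 responding at time 6) ends that
all 2 real-time-respecting orders fail — 3 completed register operations, no legal replay
take e1, e2, e3: step 1 already fails, because e1 r() → 30 cannot occur there
take e2, e1, e3: step 3 already fails, because e3 r() → 2 cannot occur there

not linearizable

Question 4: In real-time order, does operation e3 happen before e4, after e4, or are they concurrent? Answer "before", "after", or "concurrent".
e3 spans [5,6], e4 spans [7,9]
resp(e3)=6 < inv(e4)=7

before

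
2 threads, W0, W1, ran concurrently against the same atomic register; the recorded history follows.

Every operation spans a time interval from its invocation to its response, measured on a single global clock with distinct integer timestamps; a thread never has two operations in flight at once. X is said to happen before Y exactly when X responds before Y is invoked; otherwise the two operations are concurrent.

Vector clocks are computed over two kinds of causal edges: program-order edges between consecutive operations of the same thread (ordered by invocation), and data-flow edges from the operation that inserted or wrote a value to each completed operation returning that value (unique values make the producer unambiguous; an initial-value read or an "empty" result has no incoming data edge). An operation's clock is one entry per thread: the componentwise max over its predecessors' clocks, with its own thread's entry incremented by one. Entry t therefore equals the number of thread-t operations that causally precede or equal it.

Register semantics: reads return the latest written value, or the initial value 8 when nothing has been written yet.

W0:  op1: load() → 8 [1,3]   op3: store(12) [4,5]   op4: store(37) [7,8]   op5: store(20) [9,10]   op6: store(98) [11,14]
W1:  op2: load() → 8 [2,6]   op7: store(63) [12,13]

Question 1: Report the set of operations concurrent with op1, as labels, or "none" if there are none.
Answer: op2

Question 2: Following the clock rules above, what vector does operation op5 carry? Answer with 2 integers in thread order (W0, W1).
Answer: (4, 0)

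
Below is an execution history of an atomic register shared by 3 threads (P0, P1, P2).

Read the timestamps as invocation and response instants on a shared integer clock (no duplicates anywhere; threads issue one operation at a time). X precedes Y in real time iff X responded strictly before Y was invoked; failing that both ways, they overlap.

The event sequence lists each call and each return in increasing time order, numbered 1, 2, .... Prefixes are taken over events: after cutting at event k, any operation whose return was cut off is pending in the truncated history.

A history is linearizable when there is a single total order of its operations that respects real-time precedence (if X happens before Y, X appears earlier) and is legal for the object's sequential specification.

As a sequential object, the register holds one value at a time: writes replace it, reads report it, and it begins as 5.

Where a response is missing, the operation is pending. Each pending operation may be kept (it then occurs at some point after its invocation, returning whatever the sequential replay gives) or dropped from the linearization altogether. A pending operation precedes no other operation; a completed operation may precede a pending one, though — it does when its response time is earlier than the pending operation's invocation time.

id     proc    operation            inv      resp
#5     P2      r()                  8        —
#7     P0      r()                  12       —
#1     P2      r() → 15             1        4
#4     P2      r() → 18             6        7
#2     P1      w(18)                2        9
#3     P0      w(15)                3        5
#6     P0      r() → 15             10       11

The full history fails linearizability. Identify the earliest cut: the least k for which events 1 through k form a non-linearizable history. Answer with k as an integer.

11

events 1..10 are linearizable; a witness order is #3, #1, #2, #4:
step 1: #3 w(15) — value 15
step 2: #1 r() → 15 — value 15
step 3: #2 w(18) — value 18
step 4: #4 r() → 18 — value 18
adding event 11 (#6 responds at 11) leaves no legal real-time order
completion choices over the 1 pending operation (#5) were checked; none helps
take #1, #2, #3, #4, #6 (pending dropped): step 1 already fails, because #1 r() → 15 cannot occur there
take #1, #3, #2, #4, #6 (pending dropped): step 1 already fails, because #1 r() → 15 cannot occur there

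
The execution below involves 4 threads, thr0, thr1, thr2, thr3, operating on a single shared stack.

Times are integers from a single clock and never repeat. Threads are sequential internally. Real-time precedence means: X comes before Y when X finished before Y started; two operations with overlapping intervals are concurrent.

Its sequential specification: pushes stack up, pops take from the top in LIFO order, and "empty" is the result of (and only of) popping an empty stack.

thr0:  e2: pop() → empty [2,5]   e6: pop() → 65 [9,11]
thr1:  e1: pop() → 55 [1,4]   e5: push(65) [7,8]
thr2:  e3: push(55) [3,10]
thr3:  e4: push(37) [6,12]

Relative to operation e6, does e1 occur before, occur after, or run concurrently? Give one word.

before

e1 spans [1,4], e6 spans [9,11]
resp(e1)=4 < inv(e6)=9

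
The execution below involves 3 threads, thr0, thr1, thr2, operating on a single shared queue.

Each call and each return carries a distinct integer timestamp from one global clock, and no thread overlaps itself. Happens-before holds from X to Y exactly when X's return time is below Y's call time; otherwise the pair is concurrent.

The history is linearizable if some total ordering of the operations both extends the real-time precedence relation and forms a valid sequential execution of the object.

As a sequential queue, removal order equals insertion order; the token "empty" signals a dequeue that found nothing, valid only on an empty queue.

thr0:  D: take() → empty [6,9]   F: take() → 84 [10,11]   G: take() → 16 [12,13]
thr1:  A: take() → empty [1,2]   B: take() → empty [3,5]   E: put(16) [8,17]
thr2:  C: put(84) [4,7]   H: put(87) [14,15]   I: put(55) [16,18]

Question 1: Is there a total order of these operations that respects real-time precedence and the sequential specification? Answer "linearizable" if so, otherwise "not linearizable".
witness order: A, B, D, C, E, F, G, H, I
1. A take() → empty, leaving queue <>
2. B take() → empty, leaving queue <>
3. D take() → empty, leaving queue <>
4. C put(84), leaving queue <84>
5. E put(16), leaving queue <84,16>
6. F take() → 84, leaving queue <16>
7. G take() → 16, leaving queue <>
8. H put(87), leaving queue <87>
9. I put(55), leaving queue <87,55>

linearizable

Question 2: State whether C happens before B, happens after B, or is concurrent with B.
C spans [4,7], B spans [3,5]
the intervals overlap in both directions

concurrent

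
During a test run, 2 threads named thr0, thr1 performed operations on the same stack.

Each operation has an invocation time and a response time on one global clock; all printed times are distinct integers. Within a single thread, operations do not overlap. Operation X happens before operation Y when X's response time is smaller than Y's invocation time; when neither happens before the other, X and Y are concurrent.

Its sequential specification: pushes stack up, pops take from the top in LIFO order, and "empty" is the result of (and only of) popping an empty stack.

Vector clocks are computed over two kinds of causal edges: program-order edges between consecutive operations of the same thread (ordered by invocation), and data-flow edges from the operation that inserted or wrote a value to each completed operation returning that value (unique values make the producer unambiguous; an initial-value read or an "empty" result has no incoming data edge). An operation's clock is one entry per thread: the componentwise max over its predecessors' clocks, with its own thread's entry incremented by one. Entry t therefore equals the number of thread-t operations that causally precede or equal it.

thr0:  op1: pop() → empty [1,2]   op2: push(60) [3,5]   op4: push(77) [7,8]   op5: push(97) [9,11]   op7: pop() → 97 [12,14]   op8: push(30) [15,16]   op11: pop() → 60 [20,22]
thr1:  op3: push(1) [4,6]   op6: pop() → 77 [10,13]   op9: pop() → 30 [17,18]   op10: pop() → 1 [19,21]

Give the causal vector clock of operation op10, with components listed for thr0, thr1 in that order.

op3, invoked 4, has no incoming edges; only thr1's bump applies → (0, 1)
op1, invoked 1, has no incoming edges; only thr0's bump applies → (1, 0)
op2 (invocation 3): componentwise max over VC(op1)=(1, 0), +1 at thr0, giving (2, 0)
op4 (invocation 7): componentwise max over VC(op2)=(2, 0), +1 at thr0, giving (3, 0)
op5 (invocation 9): componentwise max over VC(op4)=(3, 0), +1 at thr0, giving (4, 0)
op6 (invocation 10): componentwise max over VC(op3)=(0, 1), VC(op4)=(3, 0), +1 at thr1, giving (3, 2)
op7 (invocation 12): componentwise max over VC(op5)=(4, 0), +1 at thr0, giving (5, 0)
op8 (invocation 15): componentwise max over VC(op7)=(5, 0), +1 at thr0, giving (6, 0)
op11 (invocation 20): componentwise max over VC(op2)=(2, 0), VC(op8)=(6, 0), +1 at thr0, giving (7, 0)
op9 (invocation 17): componentwise max over VC(op6)=(3, 2), VC(op8)=(6, 0), +1 at thr1, giving (6, 3)
op10 (invocation 19): componentwise max over VC(op3)=(0, 1), VC(op9)=(6, 3), +1 at thr1, giving (6, 4)
target: VC(op10) = (6, 4)

(6, 4)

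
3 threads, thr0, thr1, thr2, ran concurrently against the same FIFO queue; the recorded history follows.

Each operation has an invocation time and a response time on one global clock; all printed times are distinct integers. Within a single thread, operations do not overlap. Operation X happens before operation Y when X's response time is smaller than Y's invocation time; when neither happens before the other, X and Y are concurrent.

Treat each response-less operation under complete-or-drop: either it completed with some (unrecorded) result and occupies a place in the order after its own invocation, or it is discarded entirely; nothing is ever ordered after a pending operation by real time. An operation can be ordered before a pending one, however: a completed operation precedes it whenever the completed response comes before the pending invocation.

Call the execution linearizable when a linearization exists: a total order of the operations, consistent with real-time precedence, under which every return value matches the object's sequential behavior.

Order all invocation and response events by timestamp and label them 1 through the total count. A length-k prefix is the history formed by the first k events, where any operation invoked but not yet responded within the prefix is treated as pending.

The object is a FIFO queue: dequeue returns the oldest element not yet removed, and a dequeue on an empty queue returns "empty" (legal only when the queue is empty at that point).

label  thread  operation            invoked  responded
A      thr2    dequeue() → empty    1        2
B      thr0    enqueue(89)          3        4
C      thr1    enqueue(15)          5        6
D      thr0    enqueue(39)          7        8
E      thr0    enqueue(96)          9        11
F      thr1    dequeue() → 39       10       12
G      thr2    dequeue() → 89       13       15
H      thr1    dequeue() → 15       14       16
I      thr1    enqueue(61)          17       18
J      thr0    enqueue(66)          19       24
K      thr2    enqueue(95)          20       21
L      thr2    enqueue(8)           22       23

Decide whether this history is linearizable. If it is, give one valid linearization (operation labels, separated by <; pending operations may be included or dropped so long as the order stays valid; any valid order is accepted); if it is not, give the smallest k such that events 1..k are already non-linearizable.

cut after 11 events: linearizable; cut after 12 events (F responds, time 12): not linearizable
all 2 real-time-respecting orders fail — 6 completed FIFO queue operations, no legal replay
for example A, B, C, D, E, F fails at step 6: F dequeue() → 39 is not legal there
for example A, B, C, D, F, E fails at step 5: F dequeue() → 39 is not legal there

not linearizable — minimal violating prefix: 12 events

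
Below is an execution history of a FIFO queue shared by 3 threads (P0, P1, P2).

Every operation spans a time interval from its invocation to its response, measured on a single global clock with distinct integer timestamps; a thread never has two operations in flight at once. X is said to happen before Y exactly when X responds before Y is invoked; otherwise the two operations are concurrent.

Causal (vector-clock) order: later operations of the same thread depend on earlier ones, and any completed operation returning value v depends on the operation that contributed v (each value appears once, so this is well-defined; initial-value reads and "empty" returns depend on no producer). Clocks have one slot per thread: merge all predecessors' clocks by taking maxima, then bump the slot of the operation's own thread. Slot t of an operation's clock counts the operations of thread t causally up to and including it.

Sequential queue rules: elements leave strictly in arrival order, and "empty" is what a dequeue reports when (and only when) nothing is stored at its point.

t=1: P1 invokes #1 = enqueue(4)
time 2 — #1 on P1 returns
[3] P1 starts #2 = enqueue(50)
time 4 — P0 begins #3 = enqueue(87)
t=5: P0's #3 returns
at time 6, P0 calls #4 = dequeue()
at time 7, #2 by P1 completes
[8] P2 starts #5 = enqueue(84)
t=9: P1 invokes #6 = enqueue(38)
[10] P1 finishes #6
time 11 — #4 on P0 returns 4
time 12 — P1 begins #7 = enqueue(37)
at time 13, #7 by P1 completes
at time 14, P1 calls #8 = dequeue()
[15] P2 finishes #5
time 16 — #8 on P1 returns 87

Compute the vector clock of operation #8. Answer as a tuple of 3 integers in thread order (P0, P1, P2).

(1, 5, 0)

no predecessors for #5 (invoked 8): P2 increments from zero → (0, 0, 1)
no predecessors for #1 (invoked 1): P1 increments from zero → (0, 1, 0)
no predecessors for #3 (invoked 4): P0 increments from zero → (1, 0, 0)
#2 (invocation 3): componentwise max over VC(#1)=(0, 1, 0), +1 at P1, giving (0, 2, 0)
#6 (invocation 9): componentwise max over VC(#2)=(0, 2, 0), +1 at P1, giving (0, 3, 0)
#4 (invocation 6): componentwise max over VC(#1)=(0, 1, 0), VC(#3)=(1, 0, 0), +1 at P0, giving (2, 1, 0)
#7 (invocation 12): componentwise max over VC(#6)=(0, 3, 0), +1 at P1, giving (0, 4, 0)
#8 (invocation 14): componentwise max over VC(#3)=(1, 0, 0), VC(#7)=(0, 4, 0), +1 at P1, giving (1, 5, 0)
target: VC(#8) = (1, 5, 0)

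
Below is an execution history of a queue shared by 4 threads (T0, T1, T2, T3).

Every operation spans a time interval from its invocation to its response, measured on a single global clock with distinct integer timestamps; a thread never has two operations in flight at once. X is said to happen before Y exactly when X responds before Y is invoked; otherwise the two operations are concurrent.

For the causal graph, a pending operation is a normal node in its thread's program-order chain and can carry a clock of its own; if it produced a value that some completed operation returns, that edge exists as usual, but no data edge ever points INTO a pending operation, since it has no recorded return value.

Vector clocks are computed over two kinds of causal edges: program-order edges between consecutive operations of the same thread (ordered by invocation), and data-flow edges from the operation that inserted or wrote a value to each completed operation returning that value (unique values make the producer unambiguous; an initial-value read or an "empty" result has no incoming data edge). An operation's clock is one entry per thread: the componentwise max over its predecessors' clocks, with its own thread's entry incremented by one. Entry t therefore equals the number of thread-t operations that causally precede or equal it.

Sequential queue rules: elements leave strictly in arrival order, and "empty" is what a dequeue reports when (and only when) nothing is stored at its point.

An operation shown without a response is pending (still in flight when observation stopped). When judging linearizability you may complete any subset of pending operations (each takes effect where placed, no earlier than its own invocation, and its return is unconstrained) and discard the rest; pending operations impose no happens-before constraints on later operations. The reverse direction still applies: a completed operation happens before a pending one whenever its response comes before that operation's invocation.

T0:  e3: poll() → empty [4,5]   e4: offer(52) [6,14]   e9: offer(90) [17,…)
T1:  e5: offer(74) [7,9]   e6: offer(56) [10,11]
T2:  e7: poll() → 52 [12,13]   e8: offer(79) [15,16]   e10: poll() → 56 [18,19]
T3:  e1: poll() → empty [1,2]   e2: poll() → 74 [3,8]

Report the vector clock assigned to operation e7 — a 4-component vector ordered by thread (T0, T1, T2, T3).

(2, 0, 1, 0)

root op e1, invoked 1: fresh clock plus T3's own tick → (0, 0, 0, 1)
root op e5, invoked 7: fresh clock plus T1's own tick → (0, 1, 0, 0)
root op e3, invoked 4: fresh clock plus T0's own tick → (1, 0, 0, 0)
merge at e6 (invoked 10): VC(e5)=(0, 1, 0, 0), own-thread bump on T1 → (0, 2, 0, 0)
merge at e4 (invoked 6): VC(e3)=(1, 0, 0, 0), own-thread bump on T0 → (2, 0, 0, 0)
merge at e2 (invoked 3): VC(e1)=(0, 0, 0, 1), VC(e5)=(0, 1, 0, 0), own-thread bump on T3 → (0, 1, 0, 2)
merge at e7 (invoked 12): VC(e4)=(2, 0, 0, 0), own-thread bump on T2 → (2, 0, 1, 0)
merge at e9 (invoked 17): VC(e4)=(2, 0, 0, 0), own-thread bump on T0 → (3, 0, 0, 0)
merge at e8 (invoked 15): VC(e7)=(2, 0, 1, 0), own-thread bump on T2 → (2, 0, 2, 0)
merge at e10 (invoked 18): VC(e6)=(0, 2, 0, 0), VC(e8)=(2, 0, 2, 0), own-thread bump on T2 → (2, 2, 3, 0)
target: VC(e7) = (2, 0, 1, 0)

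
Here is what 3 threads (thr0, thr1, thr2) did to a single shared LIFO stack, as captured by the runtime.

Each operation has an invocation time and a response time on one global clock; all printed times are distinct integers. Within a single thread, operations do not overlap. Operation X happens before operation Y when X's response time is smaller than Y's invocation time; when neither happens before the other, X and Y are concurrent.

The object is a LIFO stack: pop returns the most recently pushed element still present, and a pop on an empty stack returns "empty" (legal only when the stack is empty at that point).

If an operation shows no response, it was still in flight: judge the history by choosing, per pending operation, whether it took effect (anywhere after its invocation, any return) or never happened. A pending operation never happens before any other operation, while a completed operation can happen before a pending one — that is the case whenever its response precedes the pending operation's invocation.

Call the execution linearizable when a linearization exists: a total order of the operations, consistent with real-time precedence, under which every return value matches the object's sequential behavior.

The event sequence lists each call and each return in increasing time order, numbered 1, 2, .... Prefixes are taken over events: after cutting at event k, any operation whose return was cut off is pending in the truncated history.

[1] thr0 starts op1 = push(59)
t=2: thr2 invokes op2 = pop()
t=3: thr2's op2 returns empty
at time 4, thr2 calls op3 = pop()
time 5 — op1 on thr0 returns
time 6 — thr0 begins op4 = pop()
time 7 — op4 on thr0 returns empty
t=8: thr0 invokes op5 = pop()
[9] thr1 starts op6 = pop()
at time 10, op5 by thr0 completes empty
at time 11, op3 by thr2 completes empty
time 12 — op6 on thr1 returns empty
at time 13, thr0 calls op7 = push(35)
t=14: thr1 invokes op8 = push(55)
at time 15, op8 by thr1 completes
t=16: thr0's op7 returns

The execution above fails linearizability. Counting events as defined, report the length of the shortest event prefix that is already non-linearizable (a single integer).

one valid order for events 1..10 is op2, op1, op3, op4, op5:
after step 1 (op2 pop() → empty): stack <>
after step 2 (op1 push(59)): stack <59>
after step 3 (op3 pop() (pending, included)): stack <>
after step 4 (op4 pop() → empty): stack <>
after step 5 (op5 pop() → empty): stack <>
include event 11 — op3 responding at 11 — and every candidate order breaks
no escape via the 1 pending operation (op6): every completion choice fails
take op1, op2, op3, op4, op5 (pending dropped): step 2 already fails, because op2 pop() → empty cannot occur there
take op1, op2, op4, op3, op5 (pending dropped): step 2 already fails, because op2 pop() → empty cannot occur there

11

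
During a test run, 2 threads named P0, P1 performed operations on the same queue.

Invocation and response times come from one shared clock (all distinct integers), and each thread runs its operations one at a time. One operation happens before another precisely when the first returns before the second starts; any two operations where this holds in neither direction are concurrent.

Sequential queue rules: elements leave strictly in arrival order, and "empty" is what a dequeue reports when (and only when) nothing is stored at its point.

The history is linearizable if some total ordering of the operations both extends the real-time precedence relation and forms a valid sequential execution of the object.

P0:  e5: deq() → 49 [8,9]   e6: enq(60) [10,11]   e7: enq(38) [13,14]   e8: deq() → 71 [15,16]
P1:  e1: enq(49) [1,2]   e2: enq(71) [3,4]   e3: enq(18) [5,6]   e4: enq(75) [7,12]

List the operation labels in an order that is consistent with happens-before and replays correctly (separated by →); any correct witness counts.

e1 → e2 → e3 → e4 → e5 → e6 → e7 → e8

after step 1 (e1 enq(49)): queue <49>
after step 2 (e2 enq(71)): queue <49,71>
after step 3 (e3 enq(18)): queue <49,71,18>
after step 4 (e4 enq(75)): queue <49,71,18,75>
after step 5 (e5 deq() → 49): queue <71,18,75>
after step 6 (e6 enq(60)): queue <71,18,75,60>
after step 7 (e7 enq(38)): queue <71,18,75,60,38>
after step 8 (e8 deq() → 71): queue <18,75,60,38>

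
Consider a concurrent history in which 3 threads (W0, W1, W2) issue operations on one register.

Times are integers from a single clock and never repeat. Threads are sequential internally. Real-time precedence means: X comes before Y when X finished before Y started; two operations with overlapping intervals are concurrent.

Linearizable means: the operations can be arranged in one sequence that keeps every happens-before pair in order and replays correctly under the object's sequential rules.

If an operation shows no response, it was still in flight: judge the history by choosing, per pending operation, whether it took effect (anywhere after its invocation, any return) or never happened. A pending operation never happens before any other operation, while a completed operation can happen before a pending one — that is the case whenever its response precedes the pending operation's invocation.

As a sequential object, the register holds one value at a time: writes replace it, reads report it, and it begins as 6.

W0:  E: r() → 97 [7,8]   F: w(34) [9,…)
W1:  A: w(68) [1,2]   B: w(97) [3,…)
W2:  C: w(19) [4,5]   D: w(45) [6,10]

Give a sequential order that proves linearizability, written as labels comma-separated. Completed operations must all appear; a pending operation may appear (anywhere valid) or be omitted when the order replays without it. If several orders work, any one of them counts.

1. A w(68), leaving value 68
2. C w(19), leaving value 19
3. B w(97) (pending, included), leaving value 97
4. E r() → 97, leaving value 97
5. D w(45), leaving value 45

A, C, B, E, D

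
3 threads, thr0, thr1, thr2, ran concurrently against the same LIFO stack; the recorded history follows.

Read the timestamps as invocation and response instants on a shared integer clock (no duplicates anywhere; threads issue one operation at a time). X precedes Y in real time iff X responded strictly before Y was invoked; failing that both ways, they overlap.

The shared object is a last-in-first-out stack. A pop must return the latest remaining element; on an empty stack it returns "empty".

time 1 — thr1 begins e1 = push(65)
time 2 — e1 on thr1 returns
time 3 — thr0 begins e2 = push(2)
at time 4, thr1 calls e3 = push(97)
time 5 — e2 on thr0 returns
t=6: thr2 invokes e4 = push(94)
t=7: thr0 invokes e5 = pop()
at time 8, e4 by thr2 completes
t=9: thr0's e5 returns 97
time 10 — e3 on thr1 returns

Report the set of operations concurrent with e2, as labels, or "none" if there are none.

e2 spans [3,5]; an op avoiding the whole window 3..5 is ordered, any other is concurrent
e1 [1,2]: before
e3 [4,10]: concurrent
e4 [6,8]: after
e5 [7,9]: after

e3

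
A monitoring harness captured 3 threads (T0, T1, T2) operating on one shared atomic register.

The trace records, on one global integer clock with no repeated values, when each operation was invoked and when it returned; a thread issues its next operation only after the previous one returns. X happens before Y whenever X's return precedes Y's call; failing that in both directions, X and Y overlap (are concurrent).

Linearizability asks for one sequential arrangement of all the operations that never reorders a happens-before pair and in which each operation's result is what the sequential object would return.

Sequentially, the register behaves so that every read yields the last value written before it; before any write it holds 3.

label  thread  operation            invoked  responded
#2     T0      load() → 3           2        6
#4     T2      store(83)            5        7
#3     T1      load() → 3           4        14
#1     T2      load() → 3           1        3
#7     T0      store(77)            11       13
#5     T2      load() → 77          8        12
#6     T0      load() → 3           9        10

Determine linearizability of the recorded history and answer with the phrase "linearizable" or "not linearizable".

through event 9 a valid linearization exists; event 10 (#6 responding at time 10) ends that
all 3 real-time-respecting orders fail — 4 completed atomic register operations, no legal replay
no completion choice of the 2 pending operations (#3, #5) rescues it — every subset was tried
for example #1, #2, #4, #6 (pending dropped) fails at step 4: #6 load() → 3 is not legal there
for example #1, #4, #2, #6 (pending dropped) fails at step 3: #2 load() → 3 is not legal there

not linearizable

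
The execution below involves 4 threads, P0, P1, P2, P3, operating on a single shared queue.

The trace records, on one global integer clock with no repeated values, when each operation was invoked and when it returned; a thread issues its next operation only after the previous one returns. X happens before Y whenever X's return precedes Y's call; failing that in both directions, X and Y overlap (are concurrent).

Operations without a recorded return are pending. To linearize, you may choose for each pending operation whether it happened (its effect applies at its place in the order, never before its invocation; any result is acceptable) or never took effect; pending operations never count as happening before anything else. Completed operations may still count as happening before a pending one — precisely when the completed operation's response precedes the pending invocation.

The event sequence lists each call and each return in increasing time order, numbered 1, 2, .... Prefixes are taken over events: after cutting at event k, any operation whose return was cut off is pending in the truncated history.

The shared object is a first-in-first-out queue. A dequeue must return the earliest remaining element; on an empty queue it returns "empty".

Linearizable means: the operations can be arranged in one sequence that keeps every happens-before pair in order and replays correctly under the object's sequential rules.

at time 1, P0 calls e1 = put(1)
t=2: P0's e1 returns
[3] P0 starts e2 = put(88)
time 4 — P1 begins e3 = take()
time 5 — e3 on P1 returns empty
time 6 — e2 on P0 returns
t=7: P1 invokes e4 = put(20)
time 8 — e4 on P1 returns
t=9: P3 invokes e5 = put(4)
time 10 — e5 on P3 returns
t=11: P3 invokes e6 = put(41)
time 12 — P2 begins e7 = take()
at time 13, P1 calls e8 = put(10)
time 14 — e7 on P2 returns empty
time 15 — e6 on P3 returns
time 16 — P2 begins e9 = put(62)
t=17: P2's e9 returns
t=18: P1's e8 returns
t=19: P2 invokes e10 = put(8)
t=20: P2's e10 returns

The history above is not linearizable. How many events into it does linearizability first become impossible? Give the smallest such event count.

events 1..4 are linearizable, e.g. via e1:
step 1: e1 put(1) — queue <1>
with event 5 included (e3 responding at time 5), all real-time-consistent orders fail
every completion of the 1 pending operation (e2) was checked; none linearizes
take e1, e3 (pending dropped): step 2 already fails, because e3 take() → empty cannot occur there

5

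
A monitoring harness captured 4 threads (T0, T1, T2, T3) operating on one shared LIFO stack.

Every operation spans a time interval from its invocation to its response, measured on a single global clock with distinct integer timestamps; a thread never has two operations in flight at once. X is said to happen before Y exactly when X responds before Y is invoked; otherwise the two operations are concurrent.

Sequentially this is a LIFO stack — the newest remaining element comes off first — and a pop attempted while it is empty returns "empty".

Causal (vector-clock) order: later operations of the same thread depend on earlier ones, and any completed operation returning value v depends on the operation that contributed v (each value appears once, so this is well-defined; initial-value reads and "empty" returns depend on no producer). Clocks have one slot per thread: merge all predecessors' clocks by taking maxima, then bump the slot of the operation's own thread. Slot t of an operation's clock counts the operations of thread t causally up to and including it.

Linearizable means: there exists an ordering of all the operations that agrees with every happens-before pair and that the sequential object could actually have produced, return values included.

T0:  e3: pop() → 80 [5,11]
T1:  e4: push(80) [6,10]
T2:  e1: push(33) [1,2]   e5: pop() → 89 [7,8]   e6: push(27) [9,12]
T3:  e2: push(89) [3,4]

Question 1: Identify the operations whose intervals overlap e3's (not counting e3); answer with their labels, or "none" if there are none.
e3 spans [5,11]: anything still running between times 5 and 11 counts as concurrent
e1 [1,2]: before
e2 [3,4]: before
e4 [6,10]: concurrent
e5 [7,8]: concurrent
e6 [9,12]: concurrent

e4, e5, e6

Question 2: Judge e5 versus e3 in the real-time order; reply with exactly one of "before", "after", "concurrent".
e5 spans [7,8], e3 spans [5,11]
the intervals overlap in both directions

concurrent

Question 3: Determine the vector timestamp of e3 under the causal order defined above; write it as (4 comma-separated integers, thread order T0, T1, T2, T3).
e2 (invocation 3): nothing precedes it; T3's component alone gives (0, 0, 0, 1)
e1 (invocation 1): nothing precedes it; T2's component alone gives (0, 0, 1, 0)
e4 (invocation 6): nothing precedes it; T1's component alone gives (0, 1, 0, 0)
VC(e3, invoked at 5): max of VC(e4)=(0, 1, 0, 0), then +1 on thread T0 → (1, 1, 0, 0)
VC(e5, invoked at 7): max of VC(e1)=(0, 0, 1, 0), VC(e2)=(0, 0, 0, 1), then +1 on thread T2 → (0, 0, 2, 1)
VC(e6, invoked at 9): max of VC(e5)=(0, 0, 2, 1), then +1 on thread T2 → (0, 0, 3, 1)
target: VC(e3) = (1, 1, 0, 0)

(1, 1, 0, 0)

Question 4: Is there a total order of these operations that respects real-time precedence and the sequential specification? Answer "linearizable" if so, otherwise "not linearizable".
a witness: e1, e2, e4, e3, e5, e6
after step 1 (e1 push(33)): stack <33>
after step 2 (e2 push(89)): stack <33,89>
after step 3 (e4 push(80)): stack <33,89,80>
after step 4 (e3 pop() → 80): stack <33,89>
after step 5 (e5 pop() → 89): stack <33>
after step 6 (e6 push(27)): stack <33,27>

linearizable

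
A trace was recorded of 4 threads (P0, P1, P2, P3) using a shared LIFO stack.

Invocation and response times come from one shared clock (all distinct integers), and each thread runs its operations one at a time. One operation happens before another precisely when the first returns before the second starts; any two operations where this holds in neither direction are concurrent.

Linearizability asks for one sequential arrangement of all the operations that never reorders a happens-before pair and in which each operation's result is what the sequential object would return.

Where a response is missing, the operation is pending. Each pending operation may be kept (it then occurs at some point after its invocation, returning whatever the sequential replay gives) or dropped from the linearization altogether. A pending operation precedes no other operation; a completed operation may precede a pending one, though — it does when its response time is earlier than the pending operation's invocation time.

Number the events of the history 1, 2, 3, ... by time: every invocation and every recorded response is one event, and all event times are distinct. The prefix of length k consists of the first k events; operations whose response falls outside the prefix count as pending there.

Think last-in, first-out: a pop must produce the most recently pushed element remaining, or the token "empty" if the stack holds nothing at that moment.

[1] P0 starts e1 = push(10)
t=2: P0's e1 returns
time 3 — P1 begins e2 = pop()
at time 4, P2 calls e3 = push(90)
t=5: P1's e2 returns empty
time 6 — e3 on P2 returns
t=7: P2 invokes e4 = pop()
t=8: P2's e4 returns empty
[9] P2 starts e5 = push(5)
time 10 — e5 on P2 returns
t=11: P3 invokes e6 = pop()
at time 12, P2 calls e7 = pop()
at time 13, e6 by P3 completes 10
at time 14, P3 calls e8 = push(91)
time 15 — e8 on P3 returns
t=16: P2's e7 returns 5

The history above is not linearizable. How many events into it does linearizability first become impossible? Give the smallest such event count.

a valid linearization of events 1..4 exists, for instance e1:
step 1: e1 push(10) — stack <10>
with event 5 included (e2 responding at time 5), all real-time-consistent orders fail
no escape via the 1 pending operation (e3): every completion choice fails
one such order, e1, e2 (pending dropped), breaks at step 2 where e2 pop() → empty is illegal

5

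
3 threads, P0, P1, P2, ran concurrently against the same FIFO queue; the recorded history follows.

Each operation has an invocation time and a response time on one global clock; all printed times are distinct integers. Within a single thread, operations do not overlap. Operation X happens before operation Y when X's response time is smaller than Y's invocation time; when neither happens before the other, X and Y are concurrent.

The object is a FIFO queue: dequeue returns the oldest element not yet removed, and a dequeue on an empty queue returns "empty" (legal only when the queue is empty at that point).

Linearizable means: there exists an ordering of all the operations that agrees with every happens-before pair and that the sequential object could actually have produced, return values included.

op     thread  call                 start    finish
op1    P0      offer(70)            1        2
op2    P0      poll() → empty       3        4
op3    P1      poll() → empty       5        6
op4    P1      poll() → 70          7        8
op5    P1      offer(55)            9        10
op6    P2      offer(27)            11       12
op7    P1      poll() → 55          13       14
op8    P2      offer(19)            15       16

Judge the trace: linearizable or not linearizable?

events 1..3 are fine; event 4 — the response of op2 at time 4 — makes the prefix non-linearizable
the sole real-time-consistent order of 2 completed operations fails the FIFO queue replay
sample order op1, op2 stalls at step 2 — op2 poll() → empty has no legal effect

not linearizable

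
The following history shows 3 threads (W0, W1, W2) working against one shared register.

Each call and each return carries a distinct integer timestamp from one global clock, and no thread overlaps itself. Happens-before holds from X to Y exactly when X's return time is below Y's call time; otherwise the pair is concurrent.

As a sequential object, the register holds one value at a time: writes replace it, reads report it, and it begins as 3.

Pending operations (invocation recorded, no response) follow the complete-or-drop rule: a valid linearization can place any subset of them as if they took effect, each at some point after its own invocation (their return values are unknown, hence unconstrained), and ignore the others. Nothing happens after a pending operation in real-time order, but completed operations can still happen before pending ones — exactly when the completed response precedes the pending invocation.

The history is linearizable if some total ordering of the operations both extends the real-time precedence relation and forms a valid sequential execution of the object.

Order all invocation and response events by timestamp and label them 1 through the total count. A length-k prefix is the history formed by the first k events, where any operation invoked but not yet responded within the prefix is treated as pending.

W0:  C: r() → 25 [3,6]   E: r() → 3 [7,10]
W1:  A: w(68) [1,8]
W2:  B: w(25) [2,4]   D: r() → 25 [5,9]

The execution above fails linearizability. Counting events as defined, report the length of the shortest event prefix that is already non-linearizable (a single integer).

10

events 1..9 are linearizable, e.g. via A, B, C, D:
step 1: A w(68) — value 68
step 2: B w(25) — value 25
step 3: C r() → 25 — value 25
step 4: D r() → 25 — value 25
once event 10 joins (E's response, time 10), exhaustive search finds no witness
take A, B, C, D, E: step 5 already fails, because E r() → 3 cannot occur there
take A, B, C, E, D: step 4 already fails, because E r() → 3 cannot occur there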